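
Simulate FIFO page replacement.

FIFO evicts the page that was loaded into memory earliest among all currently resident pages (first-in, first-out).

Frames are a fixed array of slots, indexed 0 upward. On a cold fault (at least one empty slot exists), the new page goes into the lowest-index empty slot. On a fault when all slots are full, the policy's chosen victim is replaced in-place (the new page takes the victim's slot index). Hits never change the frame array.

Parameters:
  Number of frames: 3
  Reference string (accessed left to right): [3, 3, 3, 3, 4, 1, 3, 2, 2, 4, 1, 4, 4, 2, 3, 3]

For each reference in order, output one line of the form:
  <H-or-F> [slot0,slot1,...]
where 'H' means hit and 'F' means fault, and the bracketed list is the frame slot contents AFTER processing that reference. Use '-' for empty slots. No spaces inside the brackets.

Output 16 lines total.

F [3,-,-]
H [3,-,-]
H [3,-,-]
H [3,-,-]
F [3,4,-]
F [3,4,1]
H [3,4,1]
F [2,4,1]
H [2,4,1]
H [2,4,1]
H [2,4,1]
H [2,4,1]
H [2,4,1]
H [2,4,1]
F [2,3,1]
H [2,3,1]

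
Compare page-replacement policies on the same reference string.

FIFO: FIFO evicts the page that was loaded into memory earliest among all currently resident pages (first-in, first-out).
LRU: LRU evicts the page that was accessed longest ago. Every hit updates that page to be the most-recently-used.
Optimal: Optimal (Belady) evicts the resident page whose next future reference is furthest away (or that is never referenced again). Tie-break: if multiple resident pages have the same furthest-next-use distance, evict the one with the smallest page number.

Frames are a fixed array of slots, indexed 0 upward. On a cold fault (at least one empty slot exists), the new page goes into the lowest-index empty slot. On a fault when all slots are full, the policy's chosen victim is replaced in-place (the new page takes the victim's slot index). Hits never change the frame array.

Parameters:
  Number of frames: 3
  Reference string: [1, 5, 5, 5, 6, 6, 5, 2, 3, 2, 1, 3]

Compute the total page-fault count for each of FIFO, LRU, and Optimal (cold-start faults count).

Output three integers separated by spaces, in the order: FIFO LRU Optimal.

Answer: 6 6 5

Derivation:
--- FIFO ---
  step 0: ref 1 -> FAULT, frames=[1,-,-] (faults so far: 1)
  step 1: ref 5 -> FAULT, frames=[1,5,-] (faults so far: 2)
  step 2: ref 5 -> HIT, frames=[1,5,-] (faults so far: 2)
  step 3: ref 5 -> HIT, frames=[1,5,-] (faults so far: 2)
  step 4: ref 6 -> FAULT, frames=[1,5,6] (faults so far: 3)
  step 5: ref 6 -> HIT, frames=[1,5,6] (faults so far: 3)
  step 6: ref 5 -> HIT, frames=[1,5,6] (faults so far: 3)
  step 7: ref 2 -> FAULT, evict 1, frames=[2,5,6] (faults so far: 4)
  step 8: ref 3 -> FAULT, evict 5, frames=[2,3,6] (faults so far: 5)
  step 9: ref 2 -> HIT, frames=[2,3,6] (faults so far: 5)
  step 10: ref 1 -> FAULT, evict 6, frames=[2,3,1] (faults so far: 6)
  step 11: ref 3 -> HIT, frames=[2,3,1] (faults so far: 6)
  FIFO total faults: 6
--- LRU ---
  step 0: ref 1 -> FAULT, frames=[1,-,-] (faults so far: 1)
  step 1: ref 5 -> FAULT, frames=[1,5,-] (faults so far: 2)
  step 2: ref 5 -> HIT, frames=[1,5,-] (faults so far: 2)
  step 3: ref 5 -> HIT, frames=[1,5,-] (faults so far: 2)
  step 4: ref 6 -> FAULT, frames=[1,5,6] (faults so far: 3)
  step 5: ref 6 -> HIT, frames=[1,5,6] (faults so far: 3)
  step 6: ref 5 -> HIT, frames=[1,5,6] (faults so far: 3)
  step 7: ref 2 -> FAULT, evict 1, frames=[2,5,6] (faults so far: 4)
  step 8: ref 3 -> FAULT, evict 6, frames=[2,5,3] (faults so far: 5)
  step 9: ref 2 -> HIT, frames=[2,5,3] (faults so far: 5)
  step 10: ref 1 -> FAULT, evict 5, frames=[2,1,3] (faults so far: 6)
  step 11: ref 3 -> HIT, frames=[2,1,3] (faults so far: 6)
  LRU total faults: 6
--- Optimal ---
  step 0: ref 1 -> FAULT, frames=[1,-,-] (faults so far: 1)
  step 1: ref 5 -> FAULT, frames=[1,5,-] (faults so far: 2)
  step 2: ref 5 -> HIT, frames=[1,5,-] (faults so far: 2)
  step 3: ref 5 -> HIT, frames=[1,5,-] (faults so far: 2)
  step 4: ref 6 -> FAULT, frames=[1,5,6] (faults so far: 3)
  step 5: ref 6 -> HIT, frames=[1,5,6] (faults so far: 3)
  step 6: ref 5 -> HIT, frames=[1,5,6] (faults so far: 3)
  step 7: ref 2 -> FAULT, evict 5, frames=[1,2,6] (faults so far: 4)
  step 8: ref 3 -> FAULT, evict 6, frames=[1,2,3] (faults so far: 5)
  step 9: ref 2 -> HIT, frames=[1,2,3] (faults so far: 5)
  step 10: ref 1 -> HIT, frames=[1,2,3] (faults so far: 5)
  step 11: ref 3 -> HIT, frames=[1,2,3] (faults so far: 5)
  Optimal total faults: 5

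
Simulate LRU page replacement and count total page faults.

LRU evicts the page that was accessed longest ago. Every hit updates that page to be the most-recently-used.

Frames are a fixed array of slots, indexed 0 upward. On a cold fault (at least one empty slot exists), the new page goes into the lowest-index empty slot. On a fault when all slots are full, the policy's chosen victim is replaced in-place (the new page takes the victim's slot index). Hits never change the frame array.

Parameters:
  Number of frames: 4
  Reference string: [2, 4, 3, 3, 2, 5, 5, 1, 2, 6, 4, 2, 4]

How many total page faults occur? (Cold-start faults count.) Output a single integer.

Step 0: ref 2 → FAULT, frames=[2,-,-,-]
Step 1: ref 4 → FAULT, frames=[2,4,-,-]
Step 2: ref 3 → FAULT, frames=[2,4,3,-]
Step 3: ref 3 → HIT, frames=[2,4,3,-]
Step 4: ref 2 → HIT, frames=[2,4,3,-]
Step 5: ref 5 → FAULT, frames=[2,4,3,5]
Step 6: ref 5 → HIT, frames=[2,4,3,5]
Step 7: ref 1 → FAULT (evict 4), frames=[2,1,3,5]
Step 8: ref 2 → HIT, frames=[2,1,3,5]
Step 9: ref 6 → FAULT (evict 3), frames=[2,1,6,5]
Step 10: ref 4 → FAULT (evict 5), frames=[2,1,6,4]
Step 11: ref 2 → HIT, frames=[2,1,6,4]
Step 12: ref 4 → HIT, frames=[2,1,6,4]
Total faults: 7

Answer: 7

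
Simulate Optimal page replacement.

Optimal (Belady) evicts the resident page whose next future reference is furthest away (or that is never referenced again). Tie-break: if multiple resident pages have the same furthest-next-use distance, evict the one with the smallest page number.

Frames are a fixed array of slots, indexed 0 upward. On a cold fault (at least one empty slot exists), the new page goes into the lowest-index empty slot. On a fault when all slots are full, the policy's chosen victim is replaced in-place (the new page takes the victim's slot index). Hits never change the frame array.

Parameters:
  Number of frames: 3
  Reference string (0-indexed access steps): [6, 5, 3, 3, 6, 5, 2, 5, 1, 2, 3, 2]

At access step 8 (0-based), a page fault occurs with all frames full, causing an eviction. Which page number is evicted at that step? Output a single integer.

Answer: 5

Derivation:
Step 0: ref 6 -> FAULT, frames=[6,-,-]
Step 1: ref 5 -> FAULT, frames=[6,5,-]
Step 2: ref 3 -> FAULT, frames=[6,5,3]
Step 3: ref 3 -> HIT, frames=[6,5,3]
Step 4: ref 6 -> HIT, frames=[6,5,3]
Step 5: ref 5 -> HIT, frames=[6,5,3]
Step 6: ref 2 -> FAULT, evict 6, frames=[2,5,3]
Step 7: ref 5 -> HIT, frames=[2,5,3]
Step 8: ref 1 -> FAULT, evict 5, frames=[2,1,3]
At step 8: evicted page 5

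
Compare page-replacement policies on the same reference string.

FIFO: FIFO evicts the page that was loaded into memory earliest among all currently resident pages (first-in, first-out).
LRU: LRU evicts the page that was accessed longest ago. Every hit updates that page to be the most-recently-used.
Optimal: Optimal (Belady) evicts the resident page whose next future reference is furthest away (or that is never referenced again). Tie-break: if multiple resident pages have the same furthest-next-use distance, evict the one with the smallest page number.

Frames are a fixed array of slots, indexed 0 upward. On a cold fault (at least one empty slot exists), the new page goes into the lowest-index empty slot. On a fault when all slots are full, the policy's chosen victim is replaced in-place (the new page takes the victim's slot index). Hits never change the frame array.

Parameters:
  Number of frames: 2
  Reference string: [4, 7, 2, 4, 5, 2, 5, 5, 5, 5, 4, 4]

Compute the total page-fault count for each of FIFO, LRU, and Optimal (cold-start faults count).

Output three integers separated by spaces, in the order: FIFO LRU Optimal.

--- FIFO ---
  step 0: ref 4 -> FAULT, frames=[4,-] (faults so far: 1)
  step 1: ref 7 -> FAULT, frames=[4,7] (faults so far: 2)
  step 2: ref 2 -> FAULT, evict 4, frames=[2,7] (faults so far: 3)
  step 3: ref 4 -> FAULT, evict 7, frames=[2,4] (faults so far: 4)
  step 4: ref 5 -> FAULT, evict 2, frames=[5,4] (faults so far: 5)
  step 5: ref 2 -> FAULT, evict 4, frames=[5,2] (faults so far: 6)
  step 6: ref 5 -> HIT, frames=[5,2] (faults so far: 6)
  step 7: ref 5 -> HIT, frames=[5,2] (faults so far: 6)
  step 8: ref 5 -> HIT, frames=[5,2] (faults so far: 6)
  step 9: ref 5 -> HIT, frames=[5,2] (faults so far: 6)
  step 10: ref 4 -> FAULT, evict 5, frames=[4,2] (faults so far: 7)
  step 11: ref 4 -> HIT, frames=[4,2] (faults so far: 7)
  FIFO total faults: 7
--- LRU ---
  step 0: ref 4 -> FAULT, frames=[4,-] (faults so far: 1)
  step 1: ref 7 -> FAULT, frames=[4,7] (faults so far: 2)
  step 2: ref 2 -> FAULT, evict 4, frames=[2,7] (faults so far: 3)
  step 3: ref 4 -> FAULT, evict 7, frames=[2,4] (faults so far: 4)
  step 4: ref 5 -> FAULT, evict 2, frames=[5,4] (faults so far: 5)
  step 5: ref 2 -> FAULT, evict 4, frames=[5,2] (faults so far: 6)
  step 6: ref 5 -> HIT, frames=[5,2] (faults so far: 6)
  step 7: ref 5 -> HIT, frames=[5,2] (faults so far: 6)
  step 8: ref 5 -> HIT, frames=[5,2] (faults so far: 6)
  step 9: ref 5 -> HIT, frames=[5,2] (faults so far: 6)
  step 10: ref 4 -> FAULT, evict 2, frames=[5,4] (faults so far: 7)
  step 11: ref 4 -> HIT, frames=[5,4] (faults so far: 7)
  LRU total faults: 7
--- Optimal ---
  step 0: ref 4 -> FAULT, frames=[4,-] (faults so far: 1)
  step 1: ref 7 -> FAULT, frames=[4,7] (faults so far: 2)
  step 2: ref 2 -> FAULT, evict 7, frames=[4,2] (faults so far: 3)
  step 3: ref 4 -> HIT, frames=[4,2] (faults so far: 3)
  step 4: ref 5 -> FAULT, evict 4, frames=[5,2] (faults so far: 4)
  step 5: ref 2 -> HIT, frames=[5,2] (faults so far: 4)
  step 6: ref 5 -> HIT, frames=[5,2] (faults so far: 4)
  step 7: ref 5 -> HIT, frames=[5,2] (faults so far: 4)
  step 8: ref 5 -> HIT, frames=[5,2] (faults so far: 4)
  step 9: ref 5 -> HIT, frames=[5,2] (faults so far: 4)
  step 10: ref 4 -> FAULT, evict 2, frames=[5,4] (faults so far: 5)
  step 11: ref 4 -> HIT, frames=[5,4] (faults so far: 5)
  Optimal total faults: 5

Answer: 7 7 5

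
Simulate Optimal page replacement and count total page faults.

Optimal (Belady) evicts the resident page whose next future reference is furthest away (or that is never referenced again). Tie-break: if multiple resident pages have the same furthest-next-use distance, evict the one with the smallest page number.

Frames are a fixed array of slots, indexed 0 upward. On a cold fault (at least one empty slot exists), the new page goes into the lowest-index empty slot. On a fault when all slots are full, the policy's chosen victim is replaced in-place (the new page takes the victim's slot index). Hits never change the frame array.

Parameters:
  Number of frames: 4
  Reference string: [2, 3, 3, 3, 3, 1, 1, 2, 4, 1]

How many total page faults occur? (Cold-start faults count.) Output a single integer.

Step 0: ref 2 → FAULT, frames=[2,-,-,-]
Step 1: ref 3 → FAULT, frames=[2,3,-,-]
Step 2: ref 3 → HIT, frames=[2,3,-,-]
Step 3: ref 3 → HIT, frames=[2,3,-,-]
Step 4: ref 3 → HIT, frames=[2,3,-,-]
Step 5: ref 1 → FAULT, frames=[2,3,1,-]
Step 6: ref 1 → HIT, frames=[2,3,1,-]
Step 7: ref 2 → HIT, frames=[2,3,1,-]
Step 8: ref 4 → FAULT, frames=[2,3,1,4]
Step 9: ref 1 → HIT, frames=[2,3,1,4]
Total faults: 4

Answer: 4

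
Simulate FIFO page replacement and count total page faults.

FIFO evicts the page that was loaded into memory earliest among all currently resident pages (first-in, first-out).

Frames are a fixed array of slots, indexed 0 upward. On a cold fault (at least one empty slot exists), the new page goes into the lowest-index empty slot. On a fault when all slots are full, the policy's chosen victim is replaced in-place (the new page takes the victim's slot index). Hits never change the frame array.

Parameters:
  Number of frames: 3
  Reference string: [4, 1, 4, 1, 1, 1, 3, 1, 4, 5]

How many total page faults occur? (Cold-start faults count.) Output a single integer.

Answer: 4

Derivation:
Step 0: ref 4 → FAULT, frames=[4,-,-]
Step 1: ref 1 → FAULT, frames=[4,1,-]
Step 2: ref 4 → HIT, frames=[4,1,-]
Step 3: ref 1 → HIT, frames=[4,1,-]
Step 4: ref 1 → HIT, frames=[4,1,-]
Step 5: ref 1 → HIT, frames=[4,1,-]
Step 6: ref 3 → FAULT, frames=[4,1,3]
Step 7: ref 1 → HIT, frames=[4,1,3]
Step 8: ref 4 → HIT, frames=[4,1,3]
Step 9: ref 5 → FAULT (evict 4), frames=[5,1,3]
Total faults: 4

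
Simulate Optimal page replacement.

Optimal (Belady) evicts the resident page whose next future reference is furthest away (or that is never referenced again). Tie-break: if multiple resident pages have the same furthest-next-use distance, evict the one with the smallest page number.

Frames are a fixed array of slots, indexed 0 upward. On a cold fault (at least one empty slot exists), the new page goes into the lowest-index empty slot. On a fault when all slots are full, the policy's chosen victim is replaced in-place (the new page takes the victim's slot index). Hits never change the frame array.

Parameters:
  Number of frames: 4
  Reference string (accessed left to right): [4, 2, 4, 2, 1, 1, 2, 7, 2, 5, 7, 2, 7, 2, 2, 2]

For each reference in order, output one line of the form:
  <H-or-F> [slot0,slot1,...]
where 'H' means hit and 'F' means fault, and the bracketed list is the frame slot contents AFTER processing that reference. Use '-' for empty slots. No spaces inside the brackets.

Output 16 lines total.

F [4,-,-,-]
F [4,2,-,-]
H [4,2,-,-]
H [4,2,-,-]
F [4,2,1,-]
H [4,2,1,-]
H [4,2,1,-]
F [4,2,1,7]
H [4,2,1,7]
F [4,2,5,7]
H [4,2,5,7]
H [4,2,5,7]
H [4,2,5,7]
H [4,2,5,7]
H [4,2,5,7]
H [4,2,5,7]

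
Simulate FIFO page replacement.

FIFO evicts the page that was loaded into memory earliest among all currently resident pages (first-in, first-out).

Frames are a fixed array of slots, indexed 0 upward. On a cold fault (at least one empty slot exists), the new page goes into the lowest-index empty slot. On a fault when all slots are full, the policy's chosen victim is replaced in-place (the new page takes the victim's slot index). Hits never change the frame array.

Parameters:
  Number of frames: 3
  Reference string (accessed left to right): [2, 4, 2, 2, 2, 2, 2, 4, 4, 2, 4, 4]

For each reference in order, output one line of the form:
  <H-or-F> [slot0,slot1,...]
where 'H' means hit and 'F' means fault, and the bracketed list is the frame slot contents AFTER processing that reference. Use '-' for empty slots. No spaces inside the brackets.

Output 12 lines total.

F [2,-,-]
F [2,4,-]
H [2,4,-]
H [2,4,-]
H [2,4,-]
H [2,4,-]
H [2,4,-]
H [2,4,-]
H [2,4,-]
H [2,4,-]
H [2,4,-]
H [2,4,-]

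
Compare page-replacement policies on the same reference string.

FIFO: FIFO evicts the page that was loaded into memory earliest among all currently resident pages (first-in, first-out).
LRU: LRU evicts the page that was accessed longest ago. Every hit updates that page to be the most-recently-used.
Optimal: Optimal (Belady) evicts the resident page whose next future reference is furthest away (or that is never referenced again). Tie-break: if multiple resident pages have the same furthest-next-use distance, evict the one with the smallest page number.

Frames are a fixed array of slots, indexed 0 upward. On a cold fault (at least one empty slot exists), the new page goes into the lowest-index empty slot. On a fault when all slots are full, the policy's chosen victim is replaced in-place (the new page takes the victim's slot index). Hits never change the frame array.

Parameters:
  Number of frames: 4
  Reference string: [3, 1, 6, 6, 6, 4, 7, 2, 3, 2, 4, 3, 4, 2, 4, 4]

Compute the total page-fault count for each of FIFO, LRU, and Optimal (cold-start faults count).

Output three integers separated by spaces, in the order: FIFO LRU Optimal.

Answer: 7 7 6

Derivation:
--- FIFO ---
  step 0: ref 3 -> FAULT, frames=[3,-,-,-] (faults so far: 1)
  step 1: ref 1 -> FAULT, frames=[3,1,-,-] (faults so far: 2)
  step 2: ref 6 -> FAULT, frames=[3,1,6,-] (faults so far: 3)
  step 3: ref 6 -> HIT, frames=[3,1,6,-] (faults so far: 3)
  step 4: ref 6 -> HIT, frames=[3,1,6,-] (faults so far: 3)
  step 5: ref 4 -> FAULT, frames=[3,1,6,4] (faults so far: 4)
  step 6: ref 7 -> FAULT, evict 3, frames=[7,1,6,4] (faults so far: 5)
  step 7: ref 2 -> FAULT, evict 1, frames=[7,2,6,4] (faults so far: 6)
  step 8: ref 3 -> FAULT, evict 6, frames=[7,2,3,4] (faults so far: 7)
  step 9: ref 2 -> HIT, frames=[7,2,3,4] (faults so far: 7)
  step 10: ref 4 -> HIT, frames=[7,2,3,4] (faults so far: 7)
  step 11: ref 3 -> HIT, frames=[7,2,3,4] (faults so far: 7)
  step 12: ref 4 -> HIT, frames=[7,2,3,4] (faults so far: 7)
  step 13: ref 2 -> HIT, frames=[7,2,3,4] (faults so far: 7)
  step 14: ref 4 -> HIT, frames=[7,2,3,4] (faults so far: 7)
  step 15: ref 4 -> HIT, frames=[7,2,3,4] (faults so far: 7)
  FIFO total faults: 7
--- LRU ---
  step 0: ref 3 -> FAULT, frames=[3,-,-,-] (faults so far: 1)
  step 1: ref 1 -> FAULT, frames=[3,1,-,-] (faults so far: 2)
  step 2: ref 6 -> FAULT, frames=[3,1,6,-] (faults so far: 3)
  step 3: ref 6 -> HIT, frames=[3,1,6,-] (faults so far: 3)
  step 4: ref 6 -> HIT, frames=[3,1,6,-] (faults so far: 3)
  step 5: ref 4 -> FAULT, frames=[3,1,6,4] (faults so far: 4)
  step 6: ref 7 -> FAULT, evict 3, frames=[7,1,6,4] (faults so far: 5)
  step 7: ref 2 -> FAULT, evict 1, frames=[7,2,6,4] (faults so far: 6)
  step 8: ref 3 -> FAULT, evict 6, frames=[7,2,3,4] (faults so far: 7)
  step 9: ref 2 -> HIT, frames=[7,2,3,4] (faults so far: 7)
  step 10: ref 4 -> HIT, frames=[7,2,3,4] (faults so far: 7)
  step 11: ref 3 -> HIT, frames=[7,2,3,4] (faults so far: 7)
  step 12: ref 4 -> HIT, frames=[7,2,3,4] (faults so far: 7)
  step 13: ref 2 -> HIT, frames=[7,2,3,4] (faults so far: 7)
  step 14: ref 4 -> HIT, frames=[7,2,3,4] (faults so far: 7)
  step 15: ref 4 -> HIT, frames=[7,2,3,4] (faults so far: 7)
  LRU total faults: 7
--- Optimal ---
  step 0: ref 3 -> FAULT, frames=[3,-,-,-] (faults so far: 1)
  step 1: ref 1 -> FAULT, frames=[3,1,-,-] (faults so far: 2)
  step 2: ref 6 -> FAULT, frames=[3,1,6,-] (faults so far: 3)
  step 3: ref 6 -> HIT, frames=[3,1,6,-] (faults so far: 3)
  step 4: ref 6 -> HIT, frames=[3,1,6,-] (faults so far: 3)
  step 5: ref 4 -> FAULT, frames=[3,1,6,4] (faults so far: 4)
  step 6: ref 7 -> FAULT, evict 1, frames=[3,7,6,4] (faults so far: 5)
  step 7: ref 2 -> FAULT, evict 6, frames=[3,7,2,4] (faults so far: 6)
  step 8: ref 3 -> HIT, frames=[3,7,2,4] (faults so far: 6)
  step 9: ref 2 -> HIT, frames=[3,7,2,4] (faults so far: 6)
  step 10: ref 4 -> HIT, frames=[3,7,2,4] (faults so far: 6)
  step 11: ref 3 -> HIT, frames=[3,7,2,4] (faults so far: 6)
  step 12: ref 4 -> HIT, frames=[3,7,2,4] (faults so far: 6)
  step 13: ref 2 -> HIT, frames=[3,7,2,4] (faults so far: 6)
  step 14: ref 4 -> HIT, frames=[3,7,2,4] (faults so far: 6)
  step 15: ref 4 -> HIT, frames=[3,7,2,4] (faults so far: 6)
  Optimal total faults: 6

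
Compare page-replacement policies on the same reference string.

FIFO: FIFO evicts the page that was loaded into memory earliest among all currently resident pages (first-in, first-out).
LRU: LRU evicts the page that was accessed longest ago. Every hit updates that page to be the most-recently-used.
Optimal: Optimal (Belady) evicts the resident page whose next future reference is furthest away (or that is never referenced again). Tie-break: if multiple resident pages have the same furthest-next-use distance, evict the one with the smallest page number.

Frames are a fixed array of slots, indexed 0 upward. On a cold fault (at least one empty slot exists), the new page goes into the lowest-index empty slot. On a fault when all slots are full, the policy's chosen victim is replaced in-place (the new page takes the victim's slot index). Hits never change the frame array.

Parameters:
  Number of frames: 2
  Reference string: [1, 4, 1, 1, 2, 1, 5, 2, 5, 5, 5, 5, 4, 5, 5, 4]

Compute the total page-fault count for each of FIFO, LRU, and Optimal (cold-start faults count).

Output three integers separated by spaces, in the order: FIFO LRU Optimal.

Answer: 8 6 5

Derivation:
--- FIFO ---
  step 0: ref 1 -> FAULT, frames=[1,-] (faults so far: 1)
  step 1: ref 4 -> FAULT, frames=[1,4] (faults so far: 2)
  step 2: ref 1 -> HIT, frames=[1,4] (faults so far: 2)
  step 3: ref 1 -> HIT, frames=[1,4] (faults so far: 2)
  step 4: ref 2 -> FAULT, evict 1, frames=[2,4] (faults so far: 3)
  step 5: ref 1 -> FAULT, evict 4, frames=[2,1] (faults so far: 4)
  step 6: ref 5 -> FAULT, evict 2, frames=[5,1] (faults so far: 5)
  step 7: ref 2 -> FAULT, evict 1, frames=[5,2] (faults so far: 6)
  step 8: ref 5 -> HIT, frames=[5,2] (faults so far: 6)
  step 9: ref 5 -> HIT, frames=[5,2] (faults so far: 6)
  step 10: ref 5 -> HIT, frames=[5,2] (faults so far: 6)
  step 11: ref 5 -> HIT, frames=[5,2] (faults so far: 6)
  step 12: ref 4 -> FAULT, evict 5, frames=[4,2] (faults so far: 7)
  step 13: ref 5 -> FAULT, evict 2, frames=[4,5] (faults so far: 8)
  step 14: ref 5 -> HIT, frames=[4,5] (faults so far: 8)
  step 15: ref 4 -> HIT, frames=[4,5] (faults so far: 8)
  FIFO total faults: 8
--- LRU ---
  step 0: ref 1 -> FAULT, frames=[1,-] (faults so far: 1)
  step 1: ref 4 -> FAULT, frames=[1,4] (faults so far: 2)
  step 2: ref 1 -> HIT, frames=[1,4] (faults so far: 2)
  step 3: ref 1 -> HIT, frames=[1,4] (faults so far: 2)
  step 4: ref 2 -> FAULT, evict 4, frames=[1,2] (faults so far: 3)
  step 5: ref 1 -> HIT, frames=[1,2] (faults so far: 3)
  step 6: ref 5 -> FAULT, evict 2, frames=[1,5] (faults so far: 4)
  step 7: ref 2 -> FAULT, evict 1, frames=[2,5] (faults so far: 5)
  step 8: ref 5 -> HIT, frames=[2,5] (faults so far: 5)
  step 9: ref 5 -> HIT, frames=[2,5] (faults so far: 5)
  step 10: ref 5 -> HIT, frames=[2,5] (faults so far: 5)
  step 11: ref 5 -> HIT, frames=[2,5] (faults so far: 5)
  step 12: ref 4 -> FAULT, evict 2, frames=[4,5] (faults so far: 6)
  step 13: ref 5 -> HIT, frames=[4,5] (faults so far: 6)
  step 14: ref 5 -> HIT, frames=[4,5] (faults so far: 6)
  step 15: ref 4 -> HIT, frames=[4,5] (faults so far: 6)
  LRU total faults: 6
--- Optimal ---
  step 0: ref 1 -> FAULT, frames=[1,-] (faults so far: 1)
  step 1: ref 4 -> FAULT, frames=[1,4] (faults so far: 2)
  step 2: ref 1 -> HIT, frames=[1,4] (faults so far: 2)
  step 3: ref 1 -> HIT, frames=[1,4] (faults so far: 2)
  step 4: ref 2 -> FAULT, evict 4, frames=[1,2] (faults so far: 3)
  step 5: ref 1 -> HIT, frames=[1,2] (faults so far: 3)
  step 6: ref 5 -> FAULT, evict 1, frames=[5,2] (faults so far: 4)
  step 7: ref 2 -> HIT, frames=[5,2] (faults so far: 4)
  step 8: ref 5 -> HIT, frames=[5,2] (faults so far: 4)
  step 9: ref 5 -> HIT, frames=[5,2] (faults so far: 4)
  step 10: ref 5 -> HIT, frames=[5,2] (faults so far: 4)
  step 11: ref 5 -> HIT, frames=[5,2] (faults so far: 4)
  step 12: ref 4 -> FAULT, evict 2, frames=[5,4] (faults so far: 5)
  step 13: ref 5 -> HIT, frames=[5,4] (faults so far: 5)
  step 14: ref 5 -> HIT, frames=[5,4] (faults so far: 5)
  step 15: ref 4 -> HIT, frames=[5,4] (faults so far: 5)
  Optimal total faults: 5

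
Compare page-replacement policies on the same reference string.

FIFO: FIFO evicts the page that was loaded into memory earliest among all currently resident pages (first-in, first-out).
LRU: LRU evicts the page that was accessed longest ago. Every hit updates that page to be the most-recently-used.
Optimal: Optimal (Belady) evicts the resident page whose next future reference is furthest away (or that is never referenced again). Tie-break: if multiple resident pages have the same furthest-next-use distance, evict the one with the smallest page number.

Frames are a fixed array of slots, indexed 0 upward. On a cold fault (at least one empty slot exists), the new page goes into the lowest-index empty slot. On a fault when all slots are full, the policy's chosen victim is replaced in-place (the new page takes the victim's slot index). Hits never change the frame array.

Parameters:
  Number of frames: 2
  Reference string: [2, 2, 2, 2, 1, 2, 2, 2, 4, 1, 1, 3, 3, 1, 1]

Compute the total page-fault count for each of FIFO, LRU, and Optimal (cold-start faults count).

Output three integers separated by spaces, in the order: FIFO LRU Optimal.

--- FIFO ---
  step 0: ref 2 -> FAULT, frames=[2,-] (faults so far: 1)
  step 1: ref 2 -> HIT, frames=[2,-] (faults so far: 1)
  step 2: ref 2 -> HIT, frames=[2,-] (faults so far: 1)
  step 3: ref 2 -> HIT, frames=[2,-] (faults so far: 1)
  step 4: ref 1 -> FAULT, frames=[2,1] (faults so far: 2)
  step 5: ref 2 -> HIT, frames=[2,1] (faults so far: 2)
  step 6: ref 2 -> HIT, frames=[2,1] (faults so far: 2)
  step 7: ref 2 -> HIT, frames=[2,1] (faults so far: 2)
  step 8: ref 4 -> FAULT, evict 2, frames=[4,1] (faults so far: 3)
  step 9: ref 1 -> HIT, frames=[4,1] (faults so far: 3)
  step 10: ref 1 -> HIT, frames=[4,1] (faults so far: 3)
  step 11: ref 3 -> FAULT, evict 1, frames=[4,3] (faults so far: 4)
  step 12: ref 3 -> HIT, frames=[4,3] (faults so far: 4)
  step 13: ref 1 -> FAULT, evict 4, frames=[1,3] (faults so far: 5)
  step 14: ref 1 -> HIT, frames=[1,3] (faults so far: 5)
  FIFO total faults: 5
--- LRU ---
  step 0: ref 2 -> FAULT, frames=[2,-] (faults so far: 1)
  step 1: ref 2 -> HIT, frames=[2,-] (faults so far: 1)
  step 2: ref 2 -> HIT, frames=[2,-] (faults so far: 1)
  step 3: ref 2 -> HIT, frames=[2,-] (faults so far: 1)
  step 4: ref 1 -> FAULT, frames=[2,1] (faults so far: 2)
  step 5: ref 2 -> HIT, frames=[2,1] (faults so far: 2)
  step 6: ref 2 -> HIT, frames=[2,1] (faults so far: 2)
  step 7: ref 2 -> HIT, frames=[2,1] (faults so far: 2)
  step 8: ref 4 -> FAULT, evict 1, frames=[2,4] (faults so far: 3)
  step 9: ref 1 -> FAULT, evict 2, frames=[1,4] (faults so far: 4)
  step 10: ref 1 -> HIT, frames=[1,4] (faults so far: 4)
  step 11: ref 3 -> FAULT, evict 4, frames=[1,3] (faults so far: 5)
  step 12: ref 3 -> HIT, frames=[1,3] (faults so far: 5)
  step 13: ref 1 -> HIT, frames=[1,3] (faults so far: 5)
  step 14: ref 1 -> HIT, frames=[1,3] (faults so far: 5)
  LRU total faults: 5
--- Optimal ---
  step 0: ref 2 -> FAULT, frames=[2,-] (faults so far: 1)
  step 1: ref 2 -> HIT, frames=[2,-] (faults so far: 1)
  step 2: ref 2 -> HIT, frames=[2,-] (faults so far: 1)
  step 3: ref 2 -> HIT, frames=[2,-] (faults so far: 1)
  step 4: ref 1 -> FAULT, frames=[2,1] (faults so far: 2)
  step 5: ref 2 -> HIT, frames=[2,1] (faults so far: 2)
  step 6: ref 2 -> HIT, frames=[2,1] (faults so far: 2)
  step 7: ref 2 -> HIT, frames=[2,1] (faults so far: 2)
  step 8: ref 4 -> FAULT, evict 2, frames=[4,1] (faults so far: 3)
  step 9: ref 1 -> HIT, frames=[4,1] (faults so far: 3)
  step 10: ref 1 -> HIT, frames=[4,1] (faults so far: 3)
  step 11: ref 3 -> FAULT, evict 4, frames=[3,1] (faults so far: 4)
  step 12: ref 3 -> HIT, frames=[3,1] (faults so far: 4)
  step 13: ref 1 -> HIT, frames=[3,1] (faults so far: 4)
  step 14: ref 1 -> HIT, frames=[3,1] (faults so far: 4)
  Optimal total faults: 4

Answer: 5 5 4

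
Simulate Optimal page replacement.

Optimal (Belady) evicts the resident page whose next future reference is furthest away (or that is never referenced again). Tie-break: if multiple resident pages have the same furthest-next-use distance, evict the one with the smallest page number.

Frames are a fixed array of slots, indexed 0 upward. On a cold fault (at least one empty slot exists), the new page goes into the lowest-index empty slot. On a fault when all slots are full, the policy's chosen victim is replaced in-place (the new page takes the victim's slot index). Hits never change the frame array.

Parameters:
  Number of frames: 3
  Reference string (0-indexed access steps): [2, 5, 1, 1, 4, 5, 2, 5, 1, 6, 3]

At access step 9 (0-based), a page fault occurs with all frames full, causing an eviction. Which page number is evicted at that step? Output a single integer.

Step 0: ref 2 -> FAULT, frames=[2,-,-]
Step 1: ref 5 -> FAULT, frames=[2,5,-]
Step 2: ref 1 -> FAULT, frames=[2,5,1]
Step 3: ref 1 -> HIT, frames=[2,5,1]
Step 4: ref 4 -> FAULT, evict 1, frames=[2,5,4]
Step 5: ref 5 -> HIT, frames=[2,5,4]
Step 6: ref 2 -> HIT, frames=[2,5,4]
Step 7: ref 5 -> HIT, frames=[2,5,4]
Step 8: ref 1 -> FAULT, evict 2, frames=[1,5,4]
Step 9: ref 6 -> FAULT, evict 1, frames=[6,5,4]
At step 9: evicted page 1

Answer: 1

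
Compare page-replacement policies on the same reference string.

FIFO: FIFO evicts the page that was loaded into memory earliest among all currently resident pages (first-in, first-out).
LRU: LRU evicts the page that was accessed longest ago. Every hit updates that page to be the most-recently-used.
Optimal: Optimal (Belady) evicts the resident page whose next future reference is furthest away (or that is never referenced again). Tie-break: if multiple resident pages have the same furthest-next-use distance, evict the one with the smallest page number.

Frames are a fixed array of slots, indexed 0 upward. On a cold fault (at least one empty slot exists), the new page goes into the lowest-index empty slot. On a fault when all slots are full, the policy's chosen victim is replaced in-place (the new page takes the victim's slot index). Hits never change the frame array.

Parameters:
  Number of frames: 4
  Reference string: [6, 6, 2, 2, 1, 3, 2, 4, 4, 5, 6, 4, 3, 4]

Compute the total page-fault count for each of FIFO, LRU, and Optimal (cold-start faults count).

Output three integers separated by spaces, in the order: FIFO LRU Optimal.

--- FIFO ---
  step 0: ref 6 -> FAULT, frames=[6,-,-,-] (faults so far: 1)
  step 1: ref 6 -> HIT, frames=[6,-,-,-] (faults so far: 1)
  step 2: ref 2 -> FAULT, frames=[6,2,-,-] (faults so far: 2)
  step 3: ref 2 -> HIT, frames=[6,2,-,-] (faults so far: 2)
  step 4: ref 1 -> FAULT, frames=[6,2,1,-] (faults so far: 3)
  step 5: ref 3 -> FAULT, frames=[6,2,1,3] (faults so far: 4)
  step 6: ref 2 -> HIT, frames=[6,2,1,3] (faults so far: 4)
  step 7: ref 4 -> FAULT, evict 6, frames=[4,2,1,3] (faults so far: 5)
  step 8: ref 4 -> HIT, frames=[4,2,1,3] (faults so far: 5)
  step 9: ref 5 -> FAULT, evict 2, frames=[4,5,1,3] (faults so far: 6)
  step 10: ref 6 -> FAULT, evict 1, frames=[4,5,6,3] (faults so far: 7)
  step 11: ref 4 -> HIT, frames=[4,5,6,3] (faults so far: 7)
  step 12: ref 3 -> HIT, frames=[4,5,6,3] (faults so far: 7)
  step 13: ref 4 -> HIT, frames=[4,5,6,3] (faults so far: 7)
  FIFO total faults: 7
--- LRU ---
  step 0: ref 6 -> FAULT, frames=[6,-,-,-] (faults so far: 1)
  step 1: ref 6 -> HIT, frames=[6,-,-,-] (faults so far: 1)
  step 2: ref 2 -> FAULT, frames=[6,2,-,-] (faults so far: 2)
  step 3: ref 2 -> HIT, frames=[6,2,-,-] (faults so far: 2)
  step 4: ref 1 -> FAULT, frames=[6,2,1,-] (faults so far: 3)
  step 5: ref 3 -> FAULT, frames=[6,2,1,3] (faults so far: 4)
  step 6: ref 2 -> HIT, frames=[6,2,1,3] (faults so far: 4)
  step 7: ref 4 -> FAULT, evict 6, frames=[4,2,1,3] (faults so far: 5)
  step 8: ref 4 -> HIT, frames=[4,2,1,3] (faults so far: 5)
  step 9: ref 5 -> FAULT, evict 1, frames=[4,2,5,3] (faults so far: 6)
  step 10: ref 6 -> FAULT, evict 3, frames=[4,2,5,6] (faults so far: 7)
  step 11: ref 4 -> HIT, frames=[4,2,5,6] (faults so far: 7)
  step 12: ref 3 -> FAULT, evict 2, frames=[4,3,5,6] (faults so far: 8)
  step 13: ref 4 -> HIT, frames=[4,3,5,6] (faults so far: 8)
  LRU total faults: 8
--- Optimal ---
  step 0: ref 6 -> FAULT, frames=[6,-,-,-] (faults so far: 1)
  step 1: ref 6 -> HIT, frames=[6,-,-,-] (faults so far: 1)
  step 2: ref 2 -> FAULT, frames=[6,2,-,-] (faults so far: 2)
  step 3: ref 2 -> HIT, frames=[6,2,-,-] (faults so far: 2)
  step 4: ref 1 -> FAULT, frames=[6,2,1,-] (faults so far: 3)
  step 5: ref 3 -> FAULT, frames=[6,2,1,3] (faults so far: 4)
  step 6: ref 2 -> HIT, frames=[6,2,1,3] (faults so far: 4)
  step 7: ref 4 -> FAULT, evict 1, frames=[6,2,4,3] (faults so far: 5)
  step 8: ref 4 -> HIT, frames=[6,2,4,3] (faults so far: 5)
  step 9: ref 5 -> FAULT, evict 2, frames=[6,5,4,3] (faults so far: 6)
  step 10: ref 6 -> HIT, frames=[6,5,4,3] (faults so far: 6)
  step 11: ref 4 -> HIT, frames=[6,5,4,3] (faults so far: 6)
  step 12: ref 3 -> HIT, frames=[6,5,4,3] (faults so far: 6)
  step 13: ref 4 -> HIT, frames=[6,5,4,3] (faults so far: 6)
  Optimal total faults: 6

Answer: 7 8 6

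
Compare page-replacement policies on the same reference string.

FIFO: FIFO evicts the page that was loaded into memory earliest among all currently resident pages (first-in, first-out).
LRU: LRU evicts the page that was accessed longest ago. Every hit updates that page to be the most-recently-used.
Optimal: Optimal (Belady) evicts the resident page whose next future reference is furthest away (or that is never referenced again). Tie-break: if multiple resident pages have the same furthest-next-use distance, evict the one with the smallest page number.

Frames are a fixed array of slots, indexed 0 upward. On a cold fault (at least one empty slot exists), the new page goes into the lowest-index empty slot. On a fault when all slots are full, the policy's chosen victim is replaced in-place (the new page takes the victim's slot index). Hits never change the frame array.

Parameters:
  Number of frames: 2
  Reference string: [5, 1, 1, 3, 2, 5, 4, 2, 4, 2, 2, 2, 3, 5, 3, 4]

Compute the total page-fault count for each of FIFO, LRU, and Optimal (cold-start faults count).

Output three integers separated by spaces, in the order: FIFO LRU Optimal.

--- FIFO ---
  step 0: ref 5 -> FAULT, frames=[5,-] (faults so far: 1)
  step 1: ref 1 -> FAULT, frames=[5,1] (faults so far: 2)
  step 2: ref 1 -> HIT, frames=[5,1] (faults so far: 2)
  step 3: ref 3 -> FAULT, evict 5, frames=[3,1] (faults so far: 3)
  step 4: ref 2 -> FAULT, evict 1, frames=[3,2] (faults so far: 4)
  step 5: ref 5 -> FAULT, evict 3, frames=[5,2] (faults so far: 5)
  step 6: ref 4 -> FAULT, evict 2, frames=[5,4] (faults so far: 6)
  step 7: ref 2 -> FAULT, evict 5, frames=[2,4] (faults so far: 7)
  step 8: ref 4 -> HIT, frames=[2,4] (faults so far: 7)
  step 9: ref 2 -> HIT, frames=[2,4] (faults so far: 7)
  step 10: ref 2 -> HIT, frames=[2,4] (faults so far: 7)
  step 11: ref 2 -> HIT, frames=[2,4] (faults so far: 7)
  step 12: ref 3 -> FAULT, evict 4, frames=[2,3] (faults so far: 8)
  step 13: ref 5 -> FAULT, evict 2, frames=[5,3] (faults so far: 9)
  step 14: ref 3 -> HIT, frames=[5,3] (faults so far: 9)
  step 15: ref 4 -> FAULT, evict 3, frames=[5,4] (faults so far: 10)
  FIFO total faults: 10
--- LRU ---
  step 0: ref 5 -> FAULT, frames=[5,-] (faults so far: 1)
  step 1: ref 1 -> FAULT, frames=[5,1] (faults so far: 2)
  step 2: ref 1 -> HIT, frames=[5,1] (faults so far: 2)
  step 3: ref 3 -> FAULT, evict 5, frames=[3,1] (faults so far: 3)
  step 4: ref 2 -> FAULT, evict 1, frames=[3,2] (faults so far: 4)
  step 5: ref 5 -> FAULT, evict 3, frames=[5,2] (faults so far: 5)
  step 6: ref 4 -> FAULT, evict 2, frames=[5,4] (faults so far: 6)
  step 7: ref 2 -> FAULT, evict 5, frames=[2,4] (faults so far: 7)
  step 8: ref 4 -> HIT, frames=[2,4] (faults so far: 7)
  step 9: ref 2 -> HIT, frames=[2,4] (faults so far: 7)
  step 10: ref 2 -> HIT, frames=[2,4] (faults so far: 7)
  step 11: ref 2 -> HIT, frames=[2,4] (faults so far: 7)
  step 12: ref 3 -> FAULT, evict 4, frames=[2,3] (faults so far: 8)
  step 13: ref 5 -> FAULT, evict 2, frames=[5,3] (faults so far: 9)
  step 14: ref 3 -> HIT, frames=[5,3] (faults so far: 9)
  step 15: ref 4 -> FAULT, evict 5, frames=[4,3] (faults so far: 10)
  LRU total faults: 10
--- Optimal ---
  step 0: ref 5 -> FAULT, frames=[5,-] (faults so far: 1)
  step 1: ref 1 -> FAULT, frames=[5,1] (faults so far: 2)
  step 2: ref 1 -> HIT, frames=[5,1] (faults so far: 2)
  step 3: ref 3 -> FAULT, evict 1, frames=[5,3] (faults so far: 3)
  step 4: ref 2 -> FAULT, evict 3, frames=[5,2] (faults so far: 4)
  step 5: ref 5 -> HIT, frames=[5,2] (faults so far: 4)
  step 6: ref 4 -> FAULT, evict 5, frames=[4,2] (faults so far: 5)
  step 7: ref 2 -> HIT, frames=[4,2] (faults so far: 5)
  step 8: ref 4 -> HIT, frames=[4,2] (faults so far: 5)
  step 9: ref 2 -> HIT, frames=[4,2] (faults so far: 5)
  step 10: ref 2 -> HIT, frames=[4,2] (faults so far: 5)
  step 11: ref 2 -> HIT, frames=[4,2] (faults so far: 5)
  step 12: ref 3 -> FAULT, evict 2, frames=[4,3] (faults so far: 6)
  step 13: ref 5 -> FAULT, evict 4, frames=[5,3] (faults so far: 7)
  step 14: ref 3 -> HIT, frames=[5,3] (faults so far: 7)
  step 15: ref 4 -> FAULT, evict 3, frames=[5,4] (faults so far: 8)
  Optimal total faults: 8

Answer: 10 10 8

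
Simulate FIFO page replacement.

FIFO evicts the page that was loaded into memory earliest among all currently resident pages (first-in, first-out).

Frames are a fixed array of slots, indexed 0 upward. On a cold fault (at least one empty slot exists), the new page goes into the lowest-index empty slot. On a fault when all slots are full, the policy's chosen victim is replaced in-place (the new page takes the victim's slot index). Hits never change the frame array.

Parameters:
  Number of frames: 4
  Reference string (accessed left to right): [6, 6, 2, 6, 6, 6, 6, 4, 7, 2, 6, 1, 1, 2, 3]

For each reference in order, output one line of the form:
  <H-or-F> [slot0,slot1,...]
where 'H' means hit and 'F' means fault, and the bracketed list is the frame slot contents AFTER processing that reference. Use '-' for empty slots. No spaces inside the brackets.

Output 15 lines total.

F [6,-,-,-]
H [6,-,-,-]
F [6,2,-,-]
H [6,2,-,-]
H [6,2,-,-]
H [6,2,-,-]
H [6,2,-,-]
F [6,2,4,-]
F [6,2,4,7]
H [6,2,4,7]
H [6,2,4,7]
F [1,2,4,7]
H [1,2,4,7]
H [1,2,4,7]
F [1,3,4,7]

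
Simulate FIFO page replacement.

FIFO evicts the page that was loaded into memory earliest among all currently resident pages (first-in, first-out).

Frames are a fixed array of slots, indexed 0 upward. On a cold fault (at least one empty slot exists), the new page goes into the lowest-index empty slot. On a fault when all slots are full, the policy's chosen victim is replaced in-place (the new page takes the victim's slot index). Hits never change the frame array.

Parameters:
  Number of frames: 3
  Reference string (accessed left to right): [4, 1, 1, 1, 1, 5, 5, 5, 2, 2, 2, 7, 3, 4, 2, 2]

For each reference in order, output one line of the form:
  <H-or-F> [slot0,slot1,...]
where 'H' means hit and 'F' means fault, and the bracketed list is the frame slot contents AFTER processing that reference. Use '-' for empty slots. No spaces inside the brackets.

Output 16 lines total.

F [4,-,-]
F [4,1,-]
H [4,1,-]
H [4,1,-]
H [4,1,-]
F [4,1,5]
H [4,1,5]
H [4,1,5]
F [2,1,5]
H [2,1,5]
H [2,1,5]
F [2,7,5]
F [2,7,3]
F [4,7,3]
F [4,2,3]
H [4,2,3]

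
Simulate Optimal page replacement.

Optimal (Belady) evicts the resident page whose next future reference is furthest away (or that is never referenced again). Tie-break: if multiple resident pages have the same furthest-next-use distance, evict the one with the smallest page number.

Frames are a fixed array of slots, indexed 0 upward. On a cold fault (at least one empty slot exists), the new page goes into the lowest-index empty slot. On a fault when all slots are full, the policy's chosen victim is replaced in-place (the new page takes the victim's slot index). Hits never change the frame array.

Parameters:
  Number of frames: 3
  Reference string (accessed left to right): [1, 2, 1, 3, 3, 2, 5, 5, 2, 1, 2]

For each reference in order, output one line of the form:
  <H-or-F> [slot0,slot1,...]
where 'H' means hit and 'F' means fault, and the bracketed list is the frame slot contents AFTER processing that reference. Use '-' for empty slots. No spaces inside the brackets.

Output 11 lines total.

F [1,-,-]
F [1,2,-]
H [1,2,-]
F [1,2,3]
H [1,2,3]
H [1,2,3]
F [1,2,5]
H [1,2,5]
H [1,2,5]
H [1,2,5]
H [1,2,5]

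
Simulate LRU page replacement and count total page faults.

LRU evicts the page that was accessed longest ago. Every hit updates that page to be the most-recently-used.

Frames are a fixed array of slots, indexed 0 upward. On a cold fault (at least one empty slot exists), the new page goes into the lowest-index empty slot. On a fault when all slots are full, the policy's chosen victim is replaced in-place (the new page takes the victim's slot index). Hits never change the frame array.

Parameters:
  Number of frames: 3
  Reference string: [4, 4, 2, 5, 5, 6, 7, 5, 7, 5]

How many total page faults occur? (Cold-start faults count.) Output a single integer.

Step 0: ref 4 → FAULT, frames=[4,-,-]
Step 1: ref 4 → HIT, frames=[4,-,-]
Step 2: ref 2 → FAULT, frames=[4,2,-]
Step 3: ref 5 → FAULT, frames=[4,2,5]
Step 4: ref 5 → HIT, frames=[4,2,5]
Step 5: ref 6 → FAULT (evict 4), frames=[6,2,5]
Step 6: ref 7 → FAULT (evict 2), frames=[6,7,5]
Step 7: ref 5 → HIT, frames=[6,7,5]
Step 8: ref 7 → HIT, frames=[6,7,5]
Step 9: ref 5 → HIT, frames=[6,7,5]
Total faults: 5

Answer: 5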